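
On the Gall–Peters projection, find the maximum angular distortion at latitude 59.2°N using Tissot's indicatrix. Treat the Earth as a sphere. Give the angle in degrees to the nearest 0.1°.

36.4°

The Gall–Peters projection is cylindrical equal-area with φ₀ = 45°. For cylindrical equal-area with standard parallel φ₀, h = cos φ / cos φ₀ and k = cos φ₀ / cos φ, so h·k = 1.
At 59.2°: h = 0.7241, k = 1.381; principal scales a = 1.381, b = 0.7241.
sin(ω/2) = (a − b)/(a + b) = 0.6568/2.105 = 0.3120, so ω = 2 arcsin(0.3120) ≈ 36.4°.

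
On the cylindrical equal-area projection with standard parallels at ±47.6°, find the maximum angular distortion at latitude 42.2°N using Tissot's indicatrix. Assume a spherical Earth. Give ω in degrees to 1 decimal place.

10.8°

Cylindrical equal-area (φ₀ = 47.6°): h = cos φ / cos 47.6° along meridians, k = cos 47.6° / cos φ along parallels; h·k = 1.
At 42.2°: h = 1.099, k = 0.9102; principal scales a = 1.099, b = 0.9102.
sin(ω/2) = (a − b)/(a + b) = 0.1884/2.009 = 0.09378, so ω = 2 arcsin(0.09378) ≈ 10.8°.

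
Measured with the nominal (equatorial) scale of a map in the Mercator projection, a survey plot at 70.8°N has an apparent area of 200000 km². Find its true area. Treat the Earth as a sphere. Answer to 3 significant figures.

The Mercator projection is conformal; its linear scale factor is the same in every direction and equals sec φ = 1/cos φ.
Areal scale = k² = sec²φ = 1/cos²(70.8°) = 1/0.3289² = 9.246.
True area = apparent / (areal scale) = 200000 / 9.246 ≈ 21600 km².

21600 km²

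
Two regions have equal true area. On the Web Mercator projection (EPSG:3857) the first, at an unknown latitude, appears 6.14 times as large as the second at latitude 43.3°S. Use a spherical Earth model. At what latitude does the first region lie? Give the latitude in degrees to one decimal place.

For equal true areas on Mercator, apparent areas scale as sec²φ, so the ratio is cos²φ₂ / cos²φ₁.
cos²φ₂ / cos²φ₁ = 6.14  ⇒  cos φ₁ = cos 43.3° / √6.14 = 0.7278/2.478 = 0.2937.
φ₁ = arccos(0.2937) ≈ 72.9°.

72.9°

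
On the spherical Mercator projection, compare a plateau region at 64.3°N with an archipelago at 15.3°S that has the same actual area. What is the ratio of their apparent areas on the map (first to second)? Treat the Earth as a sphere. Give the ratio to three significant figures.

4.95

Mercator is conformal with k = sec φ, so areal scale = k² = sec²φ.
At 64.3°: sec²(64.3°) = 1/0.4337² = 5.317.
At 15.3°: sec²(15.3°) = 1/0.9646² = 1.075.
Ratio = 5.317/1.075 = cos²(15.3°)/cos²(64.3°) ≈ 4.95.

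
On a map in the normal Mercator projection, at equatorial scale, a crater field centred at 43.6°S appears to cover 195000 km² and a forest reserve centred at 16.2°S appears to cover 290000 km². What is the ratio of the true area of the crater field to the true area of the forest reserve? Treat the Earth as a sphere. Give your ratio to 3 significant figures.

0.382

On Mercator the areal scale is sec²φ, so true area = apparent × cos²φ.
True area of crater field: 195000 × cos²(43.6°) = 195000 × 0.5244 = 102300 km².
True area of forest reserve: 290000 × cos²(16.2°) = 290000 × 0.9222 = 267400 km².
Ratio = 102300 / 267400 ≈ 0.382.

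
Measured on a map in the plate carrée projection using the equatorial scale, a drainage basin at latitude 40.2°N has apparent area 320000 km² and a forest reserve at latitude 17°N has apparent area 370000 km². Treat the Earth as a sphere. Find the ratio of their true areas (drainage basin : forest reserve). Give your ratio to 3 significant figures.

Plate carrée has h = 1 and k = sec φ, giving areal scale sec φ; true area = (apparent area) · cos φ.
True area of drainage basin: 320000 × cos(40.2°) = 320000 × 0.7638 = 244400 km².
True area of forest reserve: 370000 × cos(17°) = 370000 × 0.9563 = 353800 km².
Ratio = 244400 / 353800 ≈ 0.691.

0.691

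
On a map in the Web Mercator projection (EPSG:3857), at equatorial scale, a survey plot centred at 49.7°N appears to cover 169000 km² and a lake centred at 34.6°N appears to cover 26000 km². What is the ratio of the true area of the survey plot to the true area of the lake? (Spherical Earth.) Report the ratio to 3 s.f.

4.01

Mercator's areal exaggeration is sec²φ; hence true area = (apparent area) · cos²φ.
True area of survey plot: 169000 × cos²(49.7°) = 169000 × 0.4183 = 70700 km².
True area of lake: 26000 × cos²(34.6°) = 26000 × 0.6776 = 17620 km².
Ratio = 70700 / 17620 ≈ 4.01.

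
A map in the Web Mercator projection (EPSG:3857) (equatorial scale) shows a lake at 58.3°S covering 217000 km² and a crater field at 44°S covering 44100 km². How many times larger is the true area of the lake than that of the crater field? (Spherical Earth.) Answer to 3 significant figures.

2.63

Mercator's areal exaggeration is sec²φ; hence true area = (apparent area) · cos²φ.
True area of lake: 217000 × cos²(58.3°) = 217000 × 0.2761 = 59920 km².
True area of crater field: 44100 × cos²(44°) = 44100 × 0.5174 = 22820 km².
Ratio = 59920 / 22820 ≈ 2.63.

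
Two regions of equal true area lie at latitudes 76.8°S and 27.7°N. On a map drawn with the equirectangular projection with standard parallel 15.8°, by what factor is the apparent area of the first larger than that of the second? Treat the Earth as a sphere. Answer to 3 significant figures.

3.88

In the equirectangular projection with standard parallel φ₀ = 15.8° (x = Rλ cos φ₀, y = Rφ), meridians are true-scale (h = 1) and the parallel scale is k = cos φ₀ / cos φ.
Areal scale at 76.8°: h·k = 1.000 × 4.214 = 4.214.
Areal scale at 27.7°: h·k = 1.000 × 1.087 = 1.087.
Ratio = 4.214/1.087 ≈ 3.88.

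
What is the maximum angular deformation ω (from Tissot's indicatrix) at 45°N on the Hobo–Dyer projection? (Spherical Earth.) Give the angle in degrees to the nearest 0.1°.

Hobo–Dyer is a cylindrical equal-area projection with standard parallels at ±37.5°. A cylindrical equal-area projection with standard parallel φ₀ has meridian scale h = cos φ / cos φ₀ and parallel scale k = cos φ₀ / cos φ (so areas are preserved, h·k = 1).
At 45°: h = 0.8913, k = 1.122; principal scales a = 1.122, b = 0.8913.
sin(ω/2) = (a − b)/(a + b) = 0.2307/2.013 = 0.1146, so ω = 2 arcsin(0.1146) ≈ 13.2°.

13.2°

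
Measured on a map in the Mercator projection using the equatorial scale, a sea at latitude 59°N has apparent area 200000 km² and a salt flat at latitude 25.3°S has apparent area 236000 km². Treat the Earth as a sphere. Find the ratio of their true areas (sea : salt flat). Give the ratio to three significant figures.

Mercator's areal exaggeration is sec²φ; hence true area = (apparent area) · cos²φ.
True area of sea: 200000 × cos²(59°) = 200000 × 0.2653 = 53050 km².
True area of salt flat: 236000 × cos²(25.3°) = 236000 × 0.8174 = 192900 km².
Ratio = 53050 / 192900 ≈ 0.275.

0.275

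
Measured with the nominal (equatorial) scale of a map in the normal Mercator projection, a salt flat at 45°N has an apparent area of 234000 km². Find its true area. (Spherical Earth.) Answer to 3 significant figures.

The Mercator projection is conformal; its linear scale factor is the same in every direction and equals sec φ = 1/cos φ.
Areal scale = k² = sec²φ = 1/cos²(45°) = 1/0.7071² = 2.000.
True area = apparent / (areal scale) = 234000 / 2.000 ≈ 117000 km².

117000 km²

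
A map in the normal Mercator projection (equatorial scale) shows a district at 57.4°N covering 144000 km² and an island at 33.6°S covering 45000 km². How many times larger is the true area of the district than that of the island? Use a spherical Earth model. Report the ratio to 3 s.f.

Since Mercator area scale is 1/cos²φ, the true area equals the apparent area multiplied by cos²φ.
True area of district: 144000 × cos²(57.4°) = 144000 × 0.2903 = 41800 km².
True area of island: 45000 × cos²(33.6°) = 45000 × 0.6938 = 31220 km².
Ratio = 41800 / 31220 ≈ 1.34.

1.34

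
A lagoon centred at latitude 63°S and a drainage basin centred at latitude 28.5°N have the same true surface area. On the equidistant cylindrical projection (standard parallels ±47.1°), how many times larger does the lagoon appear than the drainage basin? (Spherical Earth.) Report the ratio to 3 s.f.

The equidistant cylindrical projection with φ₀ = 47.1° has h = 1 (meridians true) and k = cos φ₀ / cos φ along parallels.
Areal scale at 63°: h·k = 1.000 × 1.499 = 1.499.
Areal scale at 28.5°: h·k = 1.000 × 0.7746 = 0.7746.
Ratio = 1.499/0.7746 ≈ 1.94.

1.94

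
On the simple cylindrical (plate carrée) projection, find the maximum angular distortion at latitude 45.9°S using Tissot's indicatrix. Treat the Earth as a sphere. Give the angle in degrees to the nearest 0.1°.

20.7°

In the plate carrée (x = Rλ, y = Rφ), meridians are true-scale (h = 1) and parallels are stretched by k = sec φ.
At 45.9°: h = 1.000, k = 1.437; principal scales a = 1.437, b = 1.000.
sin(ω/2) = (a − b)/(a + b) = 0.4370/2.437 = 0.1793, so ω = 2 arcsin(0.1793) ≈ 20.7°.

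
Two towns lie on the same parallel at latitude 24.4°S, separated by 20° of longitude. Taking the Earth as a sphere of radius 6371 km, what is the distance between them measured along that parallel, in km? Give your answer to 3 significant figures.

2030 km

Arc length along a parallel = R cos φ · Δλ (with Δλ in radians).
= 6371 × cos 24.4° × (20° × π/180) = 6371 × 0.9107 × 0.3491 ≈ 2030 km.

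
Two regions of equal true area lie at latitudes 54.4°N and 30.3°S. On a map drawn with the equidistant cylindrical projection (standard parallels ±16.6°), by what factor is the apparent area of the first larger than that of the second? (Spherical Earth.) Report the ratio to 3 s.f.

1.48

The equidistant cylindrical projection with φ₀ = 16.6° has h = 1 (meridians true) and k = cos φ₀ / cos φ along parallels.
Areal scale at 54.4°: h·k = 1.000 × 1.646 = 1.646.
Areal scale at 30.3°: h·k = 1.000 × 1.110 = 1.110.
Ratio = 1.646/1.110 ≈ 1.48.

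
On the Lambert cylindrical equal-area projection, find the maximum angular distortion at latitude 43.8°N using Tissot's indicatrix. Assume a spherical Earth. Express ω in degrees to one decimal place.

36.7°

The Lambert cylindrical equal-area projection is the cylindrical equal-area projection with its standard parallel at the equator (φ₀ = 0). For cylindrical equal-area with standard parallel φ₀, h = cos φ / cos φ₀ and k = cos φ₀ / cos φ, so h·k = 1.
At 43.8°: h = 0.7218, k = 1.386; principal scales a = 1.386, b = 0.7218.
sin(ω/2) = (a − b)/(a + b) = 0.6637/2.107 = 0.3150, so ω = 2 arcsin(0.3150) ≈ 36.7°.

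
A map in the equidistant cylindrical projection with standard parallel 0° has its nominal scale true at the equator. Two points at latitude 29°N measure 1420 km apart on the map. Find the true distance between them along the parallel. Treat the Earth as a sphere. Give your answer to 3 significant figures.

1240 km

Plate carrée maps x = Rλ, y = Rφ. The meridian scale is h = 1 and the parallel scale is k = 1/cos φ = sec φ.
Along the parallel at 29°, map distances are exaggerated by k = sec 29° = 1.143.
True distance = 1420 / 1.143 = 1420 × cos 29° ≈ 1240 km.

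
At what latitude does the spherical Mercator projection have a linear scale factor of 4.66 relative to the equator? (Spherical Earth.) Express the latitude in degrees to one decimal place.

Mercator scale is k = sec φ = 1/cos φ.
1/cos φ = 4.66  ⇒  cos φ = 0.2146  ⇒  φ = arccos(0.2146) ≈ 77.6°.

77.6°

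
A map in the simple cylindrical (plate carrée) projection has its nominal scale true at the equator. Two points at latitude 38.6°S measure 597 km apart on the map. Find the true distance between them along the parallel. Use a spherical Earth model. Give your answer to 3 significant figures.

Plate carrée maps x = Rλ, y = Rφ. The meridian scale is h = 1 and the parallel scale is k = 1/cos φ = sec φ.
Along the parallel at 38.6°, map distances are exaggerated by k = sec 38.6° = 1.280.
True distance = 597 / 1.280 = 597 × cos 38.6° ≈ 467 km.

467 km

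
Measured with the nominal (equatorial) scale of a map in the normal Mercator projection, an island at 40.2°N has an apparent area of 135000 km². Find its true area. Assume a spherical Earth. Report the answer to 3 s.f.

The Mercator projection is conformal; its linear scale factor is the same in every direction and equals sec φ = 1/cos φ.
Areal scale = k² = sec²φ = 1/cos²(40.2°) = 1/0.7638² = 1.714.
True area = apparent / (areal scale) = 135000 / 1.714 ≈ 78800 km².

78800 km²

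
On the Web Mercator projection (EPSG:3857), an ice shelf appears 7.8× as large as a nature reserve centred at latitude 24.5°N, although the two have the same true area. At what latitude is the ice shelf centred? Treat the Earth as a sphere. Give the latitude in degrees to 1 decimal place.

Mercator areal scale is sec²φ, so apparent-area ratio = sec²φ₁ / sec²φ₂ = cos²φ₂ / cos²φ₁.
cos²φ₂ / cos²φ₁ = 7.8  ⇒  cos φ₁ = cos 24.5° / √7.8 = 0.9100/2.793 = 0.3258.
φ₁ = arccos(0.3258) ≈ 71.0°.

71.0°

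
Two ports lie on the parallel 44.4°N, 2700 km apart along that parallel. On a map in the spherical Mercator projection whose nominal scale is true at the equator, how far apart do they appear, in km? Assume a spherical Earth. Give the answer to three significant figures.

3780 km

Mercator is conformal, so the point scale is isotropic: h = k = sec φ = 1/cos φ.
Along the parallel, k = sec 44.4° = 1/0.7145 = 1.400.
Map distance = 2700 × 1.400 ≈ 3780 km.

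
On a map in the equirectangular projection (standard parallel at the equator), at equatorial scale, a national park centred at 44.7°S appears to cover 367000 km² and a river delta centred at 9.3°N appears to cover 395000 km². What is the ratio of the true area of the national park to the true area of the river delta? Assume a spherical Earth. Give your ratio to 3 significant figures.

On the plate carrée, areal scale = h·k = 1 × sec φ, so true area = apparent × cos φ.
True area of national park: 367000 × cos(44.7°) = 367000 × 0.7108 = 260900 km².
True area of river delta: 395000 × cos(9.3°) = 395000 × 0.9869 = 389800 km².
Ratio = 260900 / 389800 ≈ 0.669.

0.669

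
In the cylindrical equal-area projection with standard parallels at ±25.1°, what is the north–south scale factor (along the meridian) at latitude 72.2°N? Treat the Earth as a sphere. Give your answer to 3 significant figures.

A cylindrical equal-area projection with standard parallel φ₀ has meridian scale h = cos φ / cos φ₀ and parallel scale k = cos φ₀ / cos φ (so areas are preserved, h·k = 1).
h = cos 72.2° / cos 25.1° = 0.3057/0.9056 = 0.3376.

0.338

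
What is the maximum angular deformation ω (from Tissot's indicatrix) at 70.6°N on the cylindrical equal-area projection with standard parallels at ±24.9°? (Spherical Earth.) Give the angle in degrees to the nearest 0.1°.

99.5°

For cylindrical equal-area with standard parallel φ₀, h = cos φ / cos φ₀ and k = cos φ₀ / cos φ, so h·k = 1.
At 70.6°: h = 0.3662, k = 2.731; principal scales a = 2.731, b = 0.3662.
sin(ω/2) = (a − b)/(a + b) = 2.365/3.097 = 0.7635, so ω = 2 arcsin(0.7635) ≈ 99.5°.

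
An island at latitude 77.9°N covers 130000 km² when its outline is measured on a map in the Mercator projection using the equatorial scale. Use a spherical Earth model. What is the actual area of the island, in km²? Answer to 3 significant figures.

5710 km²

For Mercator, h = k = sec φ (a conformal cylindrical projection has a single point scale, 1/cos φ).
Areal scale = k² = sec²φ = 1/cos²(77.9°) = 1/0.2096² = 22.76.
True area = apparent / (areal scale) = 130000 / 22.76 ≈ 5710 km².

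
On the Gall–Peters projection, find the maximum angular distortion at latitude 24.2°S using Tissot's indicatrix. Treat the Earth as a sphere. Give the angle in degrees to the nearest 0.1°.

The Gall–Peters projection is cylindrical equal-area with φ₀ = 45°. For cylindrical equal-area with standard parallel φ₀, h = cos φ / cos φ₀ and k = cos φ₀ / cos φ, so h·k = 1.
At 24.2°: h = 1.290, k = 0.7752; principal scales a = 1.290, b = 0.7752.
sin(ω/2) = (a − b)/(a + b) = 0.5147/2.065 = 0.2492, so ω = 2 arcsin(0.2492) ≈ 28.9°.

28.9°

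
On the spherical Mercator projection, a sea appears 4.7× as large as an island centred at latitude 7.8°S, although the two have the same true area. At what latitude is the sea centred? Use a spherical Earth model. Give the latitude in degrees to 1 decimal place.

62.8°

On Mercator, (apparent₁)/(apparent₂) = sec²φ₁ / sec²φ₂ when true areas are equal.
cos²φ₂ / cos²φ₁ = 4.7  ⇒  cos φ₁ = cos 7.8° / √4.7 = 0.9907/2.168 = 0.4570.
φ₁ = arccos(0.4570) ≈ 62.8°.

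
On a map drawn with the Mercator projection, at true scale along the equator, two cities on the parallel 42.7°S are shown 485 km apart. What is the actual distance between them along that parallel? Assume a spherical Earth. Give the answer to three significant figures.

The Mercator projection is conformal; its linear scale factor is the same in every direction and equals sec φ = 1/cos φ.
Along the parallel at 42.7°, map distances are exaggerated by k = sec 42.7° = 1.361.
True distance = 485 / 1.361 = 485 × cos 42.7° ≈ 356 km.

356 km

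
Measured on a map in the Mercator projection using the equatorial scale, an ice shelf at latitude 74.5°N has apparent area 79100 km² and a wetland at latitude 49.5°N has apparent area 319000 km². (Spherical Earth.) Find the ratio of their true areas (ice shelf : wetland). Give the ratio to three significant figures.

On Mercator the areal scale is sec²φ, so true area = apparent × cos²φ.
True area of ice shelf: 79100 × cos²(74.5°) = 79100 × 0.07142 = 5649 km².
True area of wetland: 319000 × cos²(49.5°) = 319000 × 0.4218 = 134500 km².
Ratio = 5649 / 134500 ≈ 0.0420.

0.0420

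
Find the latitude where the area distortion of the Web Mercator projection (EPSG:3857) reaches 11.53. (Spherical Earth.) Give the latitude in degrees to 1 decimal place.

72.9°

Mercator areal scale is sec²φ.
sec²φ = 11.53  ⇒  cos²φ = 0.08673  ⇒  cos φ = 0.2945.
φ = arccos(0.2945) ≈ 72.9°.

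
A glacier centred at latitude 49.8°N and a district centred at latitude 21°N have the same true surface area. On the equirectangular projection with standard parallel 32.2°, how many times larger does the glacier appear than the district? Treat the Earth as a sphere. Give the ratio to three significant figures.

With standard parallel φ₀ = 32.2°, the equirectangular projection gives x = Rλ cos φ₀, y = Rφ, so h = 1 and k = cos 32.2° / cos φ.
Areal scale at 49.8°: h·k = 1.000 × 1.311 = 1.311.
Areal scale at 21°: h·k = 1.000 × 0.9064 = 0.9064.
Ratio = 1.311/0.9064 ≈ 1.45.

1.45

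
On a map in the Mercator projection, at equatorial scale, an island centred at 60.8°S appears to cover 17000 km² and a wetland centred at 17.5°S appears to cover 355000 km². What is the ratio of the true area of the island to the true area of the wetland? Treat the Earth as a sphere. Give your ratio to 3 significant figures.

0.0125

On Mercator the areal scale is sec²φ, so true area = apparent × cos²φ.
True area of island: 17000 × cos²(60.8°) = 17000 × 0.2380 = 4046 km².
True area of wetland: 355000 × cos²(17.5°) = 355000 × 0.9096 = 322900 km².
Ratio = 4046 / 322900 ≈ 0.0125.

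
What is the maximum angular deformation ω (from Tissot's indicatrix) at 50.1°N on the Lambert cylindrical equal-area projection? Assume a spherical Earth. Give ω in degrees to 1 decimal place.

49.3°

The Lambert cylindrical equal-area projection is the cylindrical equal-area projection with its standard parallel at the equator (φ₀ = 0). Cylindrical equal-area (φ₀ = 0°): h = cos φ / cos 0° along meridians, k = cos 0° / cos φ along parallels; h·k = 1.
At 50.1°: h = 0.6414, k = 1.559; principal scales a = 1.559, b = 0.6414.
sin(ω/2) = (a − b)/(a + b) = 0.9175/2.200 = 0.4170, so ω = 2 arcsin(0.4170) ≈ 49.3°.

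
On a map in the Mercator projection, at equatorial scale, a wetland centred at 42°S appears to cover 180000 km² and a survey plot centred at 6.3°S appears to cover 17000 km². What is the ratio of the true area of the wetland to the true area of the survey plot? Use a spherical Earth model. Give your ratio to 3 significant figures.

5.92

Since Mercator area scale is 1/cos²φ, the true area equals the apparent area multiplied by cos²φ.
True area of wetland: 180000 × cos²(42°) = 180000 × 0.5523 = 99410 km².
True area of survey plot: 17000 × cos²(6.3°) = 17000 × 0.9880 = 16800 km².
Ratio = 99410 / 16800 ≈ 5.92.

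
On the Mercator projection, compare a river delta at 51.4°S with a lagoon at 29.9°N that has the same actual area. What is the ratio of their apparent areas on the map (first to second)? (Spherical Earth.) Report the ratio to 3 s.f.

1.93

Mercator is conformal with k = sec φ, so areal scale = k² = sec²φ.
At 51.4°: sec²(51.4°) = 1/0.6239² = 2.569.
At 29.9°: sec²(29.9°) = 1/0.8669² = 1.331.
Ratio = 2.569/1.331 = cos²(29.9°)/cos²(51.4°) ≈ 1.93.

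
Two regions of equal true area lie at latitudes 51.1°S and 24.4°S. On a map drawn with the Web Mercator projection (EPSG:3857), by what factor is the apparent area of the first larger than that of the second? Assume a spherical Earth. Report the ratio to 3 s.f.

2.10

Mercator is conformal with k = sec φ, so areal scale = k² = sec²φ.
At 51.1°: sec²(51.1°) = 1/0.6280² = 2.536.
At 24.4°: sec²(24.4°) = 1/0.9107² = 1.206.
Ratio = 2.536/1.206 = cos²(24.4°)/cos²(51.1°) ≈ 2.10.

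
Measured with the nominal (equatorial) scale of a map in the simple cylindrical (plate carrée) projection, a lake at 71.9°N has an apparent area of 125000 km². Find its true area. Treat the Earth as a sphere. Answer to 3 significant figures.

Plate carrée maps x = Rλ, y = Rφ. The meridian scale is h = 1 and the parallel scale is k = 1/cos φ = sec φ.
Areal scale = h·k = 1 × sec φ; at 71.9°, h = 1.000, k = 3.219, so h·k = 3.219.
True area = apparent / (areal scale) = 125000 / 3.219 ≈ 38800 km².

38800 km²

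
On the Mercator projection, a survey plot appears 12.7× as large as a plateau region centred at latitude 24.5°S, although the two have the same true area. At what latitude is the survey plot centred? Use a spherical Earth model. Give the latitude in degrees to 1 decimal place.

75.2°

For equal true areas on Mercator, apparent areas scale as sec²φ, so the ratio is cos²φ₂ / cos²φ₁.
cos²φ₂ / cos²φ₁ = 12.7  ⇒  cos φ₁ = cos 24.5° / √12.7 = 0.9100/3.564 = 0.2553.
φ₁ = arccos(0.2553) ≈ 75.2°.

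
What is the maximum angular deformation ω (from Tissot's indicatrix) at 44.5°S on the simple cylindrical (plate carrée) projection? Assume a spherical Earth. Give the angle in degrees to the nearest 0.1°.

For the equirectangular projection with φ₀ = 0 (plate carrée), h = 1 along meridians and k = sec φ along parallels.
At 44.5°: h = 1.000, k = 1.402; principal scales a = 1.402, b = 1.000.
sin(ω/2) = (a − b)/(a + b) = 0.4020/2.402 = 0.1674, so ω = 2 arcsin(0.1674) ≈ 19.3°.

19.3°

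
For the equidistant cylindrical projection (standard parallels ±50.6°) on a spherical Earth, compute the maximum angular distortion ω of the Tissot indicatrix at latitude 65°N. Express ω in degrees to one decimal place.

23.1°

In the equirectangular projection with standard parallel φ₀ = 50.6° (x = Rλ cos φ₀, y = Rφ), meridians are true-scale (h = 1) and the parallel scale is k = cos φ₀ / cos φ.
At 65°: h = 1.000, k = 1.502; principal scales a = 1.502, b = 1.000.
sin(ω/2) = (a − b)/(a + b) = 0.5019/2.502 = 0.2006, so ω = 2 arcsin(0.2006) ≈ 23.1°.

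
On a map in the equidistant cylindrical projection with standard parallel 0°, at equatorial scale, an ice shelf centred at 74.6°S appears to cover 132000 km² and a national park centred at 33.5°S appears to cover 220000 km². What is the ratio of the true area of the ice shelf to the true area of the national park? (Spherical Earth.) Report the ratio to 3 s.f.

On the plate carrée, areal scale = h·k = 1 × sec φ, so true area = apparent × cos φ.
True area of ice shelf: 132000 × cos(74.6°) = 132000 × 0.2656 = 35050 km².
True area of national park: 220000 × cos(33.5°) = 220000 × 0.8339 = 183500 km².
Ratio = 35050 / 183500 ≈ 0.191.

0.191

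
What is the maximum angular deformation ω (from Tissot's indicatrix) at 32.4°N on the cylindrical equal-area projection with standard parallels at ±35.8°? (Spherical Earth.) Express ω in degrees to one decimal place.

4.6°

For cylindrical equal-area with standard parallel φ₀, h = cos φ / cos φ₀ and k = cos φ₀ / cos φ, so h·k = 1.
At 32.4°: h = 1.041, k = 0.9606; principal scales a = 1.041, b = 0.9606.
sin(ω/2) = (a − b)/(a + b) = 0.08041/2.002 = 0.04017, so ω = 2 arcsin(0.04017) ≈ 4.6°.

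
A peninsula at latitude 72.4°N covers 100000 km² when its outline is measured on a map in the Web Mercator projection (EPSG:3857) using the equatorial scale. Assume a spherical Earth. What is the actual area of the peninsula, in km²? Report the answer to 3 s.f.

9140 km²

Mercator is conformal, so the point scale is isotropic: h = k = sec φ = 1/cos φ.
Areal scale = k² = sec²φ = 1/cos²(72.4°) = 1/0.3024² = 10.94.
True area = apparent / (areal scale) = 100000 / 10.94 ≈ 9140 km².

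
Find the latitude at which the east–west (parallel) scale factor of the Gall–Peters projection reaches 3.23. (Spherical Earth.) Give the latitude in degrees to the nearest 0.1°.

77.4°

Gall–Peters is a cylindrical equal-area projection with standard parallels at ±45°. A cylindrical equal-area projection with standard parallel φ₀ has meridian scale h = cos φ / cos φ₀ and parallel scale k = cos φ₀ / cos φ (so areas are preserved, h·k = 1).
k = cos φ₀ / cos φ = 3.23  ⇒  cos φ = cos 45° / 3.23 = 0.2189.
φ = arccos(0.2189) ≈ 77.4°.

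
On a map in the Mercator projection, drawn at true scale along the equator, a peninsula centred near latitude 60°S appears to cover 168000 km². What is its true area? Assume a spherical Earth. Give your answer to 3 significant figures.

Mercator is conformal, so the point scale is isotropic: h = k = sec φ = 1/cos φ.
Areal scale = k² = sec²φ = 1/cos²(60°) = 1/0.5000² = 4.000.
True area = apparent / (areal scale) = 168000 / 4.000 ≈ 42000 km².

42000 km²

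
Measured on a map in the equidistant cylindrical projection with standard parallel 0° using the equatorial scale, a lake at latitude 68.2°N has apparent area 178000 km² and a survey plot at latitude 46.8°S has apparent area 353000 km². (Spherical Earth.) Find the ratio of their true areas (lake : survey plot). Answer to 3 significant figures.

Plate carrée has h = 1 and k = sec φ, giving areal scale sec φ; true area = (apparent area) · cos φ.
True area of lake: 178000 × cos(68.2°) = 178000 × 0.3714 = 66100 km².
True area of survey plot: 353000 × cos(46.8°) = 353000 × 0.6845 = 241600 km².
Ratio = 66100 / 241600 ≈ 0.274.

0.274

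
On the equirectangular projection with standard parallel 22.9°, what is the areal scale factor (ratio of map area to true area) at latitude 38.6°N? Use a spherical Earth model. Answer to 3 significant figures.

In the equirectangular projection with standard parallel φ₀ = 22.9° (x = Rλ cos φ₀, y = Rφ), meridians are true-scale (h = 1) and the parallel scale is k = cos φ₀ / cos φ.
Areal scale = h·k = 1 × cos φ₀ / cos φ; at 38.6°, h = 1.000, k = 1.179, so h·k = 1.179.

1.18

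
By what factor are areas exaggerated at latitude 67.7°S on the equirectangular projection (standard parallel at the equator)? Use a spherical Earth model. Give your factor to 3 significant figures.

2.64

For the equirectangular projection with φ₀ = 0 (plate carrée), h = 1 along meridians and k = sec φ along parallels.
Areal scale = h·k = 1 × sec φ; at 67.7°, h = 1.000, k = 2.635, so h·k = 2.635.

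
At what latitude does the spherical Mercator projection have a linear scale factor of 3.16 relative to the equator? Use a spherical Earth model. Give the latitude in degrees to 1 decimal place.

71.6°

Mercator scale is k = sec φ = 1/cos φ.
1/cos φ = 3.16  ⇒  cos φ = 0.3165  ⇒  φ = arccos(0.3165) ≈ 71.6°.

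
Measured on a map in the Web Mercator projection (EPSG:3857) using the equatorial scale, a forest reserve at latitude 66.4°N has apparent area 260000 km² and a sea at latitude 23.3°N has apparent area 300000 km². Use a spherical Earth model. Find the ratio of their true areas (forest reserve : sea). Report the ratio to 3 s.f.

0.165

On Mercator the areal scale is sec²φ, so true area = apparent × cos²φ.
True area of forest reserve: 260000 × cos²(66.4°) = 260000 × 0.1603 = 41670 km².
True area of sea: 300000 × cos²(23.3°) = 300000 × 0.8435 = 253100 km².
Ratio = 41670 / 253100 ≈ 0.165.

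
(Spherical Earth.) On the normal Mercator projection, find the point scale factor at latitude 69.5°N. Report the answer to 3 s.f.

2.86

Mercator is conformal, so the point scale is isotropic: h = k = sec φ = 1/cos φ.
k = 1/cos 69.5° = 1/0.3502 = 2.855.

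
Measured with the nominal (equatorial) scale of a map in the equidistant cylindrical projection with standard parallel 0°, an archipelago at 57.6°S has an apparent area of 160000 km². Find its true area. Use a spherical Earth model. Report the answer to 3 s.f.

85700 km²

In the plate carrée (x = Rλ, y = Rφ), meridians are true-scale (h = 1) and parallels are stretched by k = sec φ.
Areal scale = h·k = 1 × sec φ; at 57.6°, h = 1.000, k = 1.866, so h·k = 1.866.
True area = apparent / (areal scale) = 160000 / 1.866 ≈ 85700 km².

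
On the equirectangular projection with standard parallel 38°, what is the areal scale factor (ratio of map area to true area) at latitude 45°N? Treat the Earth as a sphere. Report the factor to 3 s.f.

The equidistant cylindrical projection with φ₀ = 38° has h = 1 (meridians true) and k = cos φ₀ / cos φ along parallels.
Areal scale = h·k = 1 × cos φ₀ / cos φ; at 45°, h = 1.000, k = 1.114, so h·k = 1.114.

1.11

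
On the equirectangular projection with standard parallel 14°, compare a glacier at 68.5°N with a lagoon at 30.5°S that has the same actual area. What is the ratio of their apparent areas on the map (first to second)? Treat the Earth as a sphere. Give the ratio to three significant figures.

The equidistant cylindrical projection with φ₀ = 14° has h = 1 (meridians true) and k = cos φ₀ / cos φ along parallels.
Areal scale at 68.5°: h·k = 1.000 × 2.647 = 2.647.
Areal scale at 30.5°: h·k = 1.000 × 1.126 = 1.126.
Ratio = 2.647/1.126 ≈ 2.35.

2.35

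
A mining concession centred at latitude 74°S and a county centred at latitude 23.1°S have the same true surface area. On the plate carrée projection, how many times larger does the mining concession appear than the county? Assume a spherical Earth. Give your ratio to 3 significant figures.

Plate carrée maps x = Rλ, y = Rφ. The meridian scale is h = 1 and the parallel scale is k = 1/cos φ = sec φ.
Areal scale at 74°: h·k = 1.000 × 3.628 = 3.628.
Areal scale at 23.1°: h·k = 1.000 × 1.087 = 1.087.
Ratio = 3.628/1.087 ≈ 3.34.

3.34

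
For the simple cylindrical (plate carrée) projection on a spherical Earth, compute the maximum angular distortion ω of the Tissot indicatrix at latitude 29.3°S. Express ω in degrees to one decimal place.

Plate carrée maps x = Rλ, y = Rφ. The meridian scale is h = 1 and the parallel scale is k = 1/cos φ = sec φ.
At 29.3°: h = 1.000, k = 1.147; principal scales a = 1.147, b = 1.000.
sin(ω/2) = (a − b)/(a + b) = 0.1467/2.147 = 0.06834, so ω = 2 arcsin(0.06834) ≈ 7.8°.

7.8°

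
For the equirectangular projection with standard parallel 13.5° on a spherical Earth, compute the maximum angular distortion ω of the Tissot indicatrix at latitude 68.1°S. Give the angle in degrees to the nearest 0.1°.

52.9°

The equidistant cylindrical projection with φ₀ = 13.5° has h = 1 (meridians true) and k = cos φ₀ / cos φ along parallels.
At 68.1°: h = 1.000, k = 2.607; principal scales a = 2.607, b = 1.000.
sin(ω/2) = (a − b)/(a + b) = 1.607/3.607 = 0.4455, so ω = 2 arcsin(0.4455) ≈ 52.9°.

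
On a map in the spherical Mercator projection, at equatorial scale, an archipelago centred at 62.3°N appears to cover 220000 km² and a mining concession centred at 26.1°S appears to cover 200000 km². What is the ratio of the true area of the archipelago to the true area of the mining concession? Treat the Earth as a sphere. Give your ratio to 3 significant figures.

Since Mercator area scale is 1/cos²φ, the true area equals the apparent area multiplied by cos²φ.
True area of archipelago: 220000 × cos²(62.3°) = 220000 × 0.2161 = 47540 km².
True area of mining concession: 200000 × cos²(26.1°) = 200000 × 0.8065 = 161300 km².
Ratio = 47540 / 161300 ≈ 0.295.

0.295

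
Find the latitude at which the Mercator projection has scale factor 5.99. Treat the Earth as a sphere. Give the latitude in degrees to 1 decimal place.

Mercator scale is k = sec φ = 1/cos φ.
1/cos φ = 5.99  ⇒  cos φ = 0.1669  ⇒  φ = arccos(0.1669) ≈ 80.4°.

80.4°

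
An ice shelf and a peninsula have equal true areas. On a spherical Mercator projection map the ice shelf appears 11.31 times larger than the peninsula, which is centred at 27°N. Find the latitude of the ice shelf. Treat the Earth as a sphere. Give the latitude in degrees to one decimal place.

74.6°

Mercator areal scale is sec²φ, so apparent-area ratio = sec²φ₁ / sec²φ₂ = cos²φ₂ / cos²φ₁.
cos²φ₂ / cos²φ₁ = 11.31  ⇒  cos φ₁ = cos 27° / √11.31 = 0.8910/3.363 = 0.2649.
φ₁ = arccos(0.2649) ≈ 74.6°.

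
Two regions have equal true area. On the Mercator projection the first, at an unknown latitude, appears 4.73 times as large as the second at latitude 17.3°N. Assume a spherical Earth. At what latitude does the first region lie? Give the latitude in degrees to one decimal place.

64.0°

For equal true areas on Mercator, apparent areas scale as sec²φ, so the ratio is cos²φ₂ / cos²φ₁.
cos²φ₂ / cos²φ₁ = 4.73  ⇒  cos φ₁ = cos 17.3° / √4.73 = 0.9548/2.175 = 0.4390.
φ₁ = arccos(0.4390) ≈ 64.0°.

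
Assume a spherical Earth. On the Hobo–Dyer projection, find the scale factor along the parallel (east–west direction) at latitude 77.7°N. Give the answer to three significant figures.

Hobo–Dyer is a cylindrical equal-area projection with standard parallels at ±37.5°. For cylindrical equal-area with standard parallel φ₀, h = cos φ / cos φ₀ and k = cos φ₀ / cos φ, so h·k = 1.
k = cos 37.5° / cos 77.7° = 0.7934/0.2130 = 3.724.

3.72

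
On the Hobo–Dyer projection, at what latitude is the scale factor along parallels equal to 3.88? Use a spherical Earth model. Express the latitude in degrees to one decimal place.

78.2°

Hobo–Dyer is a cylindrical equal-area projection with standard parallels at ±37.5°. Cylindrical equal-area (φ₀ = 37.5°): h = cos φ / cos 37.5° along meridians, k = cos 37.5° / cos φ along parallels; h·k = 1.
k = cos φ₀ / cos φ = 3.88  ⇒  cos φ = cos 37.5° / 3.88 = 0.2045.
φ = arccos(0.2045) ≈ 78.2°.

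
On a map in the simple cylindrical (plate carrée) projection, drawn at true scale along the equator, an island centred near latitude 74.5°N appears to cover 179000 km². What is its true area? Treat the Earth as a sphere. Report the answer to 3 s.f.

For the equirectangular projection with φ₀ = 0 (plate carrée), h = 1 along meridians and k = sec φ along parallels.
Areal scale = h·k = 1 × sec φ; at 74.5°, h = 1.000, k = 3.742, so h·k = 3.742.
True area = apparent / (areal scale) = 179000 / 3.742 ≈ 47800 km².

47800 km²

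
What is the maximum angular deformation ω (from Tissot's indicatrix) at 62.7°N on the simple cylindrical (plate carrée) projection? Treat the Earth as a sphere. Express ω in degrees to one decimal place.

43.6°

Plate carrée maps x = Rλ, y = Rφ. The meridian scale is h = 1 and the parallel scale is k = 1/cos φ = sec φ.
At 62.7°: h = 1.000, k = 2.180; principal scales a = 2.180, b = 1.000.
sin(ω/2) = (a − b)/(a + b) = 1.180/3.180 = 0.3711, so ω = 2 arcsin(0.3711) ≈ 43.6°.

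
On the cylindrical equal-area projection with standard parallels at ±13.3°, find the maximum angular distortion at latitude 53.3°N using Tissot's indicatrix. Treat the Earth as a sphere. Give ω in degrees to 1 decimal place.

53.8°

For cylindrical equal-area with standard parallel φ₀, h = cos φ / cos φ₀ and k = cos φ₀ / cos φ, so h·k = 1.
At 53.3°: h = 0.6141, k = 1.628; principal scales a = 1.628, b = 0.6141.
sin(ω/2) = (a − b)/(a + b) = 1.014/2.243 = 0.4523, so ω = 2 arcsin(0.4523) ≈ 53.8°.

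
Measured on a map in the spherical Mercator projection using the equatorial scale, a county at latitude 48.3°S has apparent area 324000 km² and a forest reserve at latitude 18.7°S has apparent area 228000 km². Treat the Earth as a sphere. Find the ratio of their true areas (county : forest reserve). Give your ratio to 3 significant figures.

0.701

Since Mercator area scale is 1/cos²φ, the true area equals the apparent area multiplied by cos²φ.
True area of county: 324000 × cos²(48.3°) = 324000 × 0.4425 = 143400 km².
True area of forest reserve: 228000 × cos²(18.7°) = 228000 × 0.8972 = 204600 km².
Ratio = 143400 / 204600 ≈ 0.701.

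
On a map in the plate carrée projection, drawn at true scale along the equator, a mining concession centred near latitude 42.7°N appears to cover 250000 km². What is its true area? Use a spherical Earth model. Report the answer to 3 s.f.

For the equirectangular projection with φ₀ = 0 (plate carrée), h = 1 along meridians and k = sec φ along parallels.
Areal scale = h·k = 1 × sec φ; at 42.7°, h = 1.000, k = 1.361, so h·k = 1.361.
True area = apparent / (areal scale) = 250000 / 1.361 ≈ 184000 km².

184000 km²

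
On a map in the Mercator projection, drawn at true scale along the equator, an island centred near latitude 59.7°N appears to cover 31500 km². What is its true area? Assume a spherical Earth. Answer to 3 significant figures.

Mercator is conformal, so the point scale is isotropic: h = k = sec φ = 1/cos φ.
Areal scale = k² = sec²φ = 1/cos²(59.7°) = 1/0.5045² = 3.929.
True area = apparent / (areal scale) = 31500 / 3.929 ≈ 8020 km².

8020 km²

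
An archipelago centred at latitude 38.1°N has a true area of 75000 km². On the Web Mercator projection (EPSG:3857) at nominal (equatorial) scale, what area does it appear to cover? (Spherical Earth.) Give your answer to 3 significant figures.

For Mercator, h = k = sec φ (a conformal cylindrical projection has a single point scale, 1/cos φ).
Areal scale = k² = sec²φ = 1/cos²(38.1°) = 1/0.7869² = 1.615.
Apparent area = 75000 × 1.615 ≈ 121000 km².

121000 km²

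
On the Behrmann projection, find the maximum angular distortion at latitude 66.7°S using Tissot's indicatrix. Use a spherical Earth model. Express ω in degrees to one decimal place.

81.8°

The Behrmann projection is cylindrical equal-area with φ₀ = 30°. For cylindrical equal-area with standard parallel φ₀, h = cos φ / cos φ₀ and k = cos φ₀ / cos φ, so h·k = 1.
At 66.7°: h = 0.4567, k = 2.189; principal scales a = 2.189, b = 0.4567.
sin(ω/2) = (a − b)/(a + b) = 1.733/2.646 = 0.6548, so ω = 2 arcsin(0.6548) ≈ 81.8°.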